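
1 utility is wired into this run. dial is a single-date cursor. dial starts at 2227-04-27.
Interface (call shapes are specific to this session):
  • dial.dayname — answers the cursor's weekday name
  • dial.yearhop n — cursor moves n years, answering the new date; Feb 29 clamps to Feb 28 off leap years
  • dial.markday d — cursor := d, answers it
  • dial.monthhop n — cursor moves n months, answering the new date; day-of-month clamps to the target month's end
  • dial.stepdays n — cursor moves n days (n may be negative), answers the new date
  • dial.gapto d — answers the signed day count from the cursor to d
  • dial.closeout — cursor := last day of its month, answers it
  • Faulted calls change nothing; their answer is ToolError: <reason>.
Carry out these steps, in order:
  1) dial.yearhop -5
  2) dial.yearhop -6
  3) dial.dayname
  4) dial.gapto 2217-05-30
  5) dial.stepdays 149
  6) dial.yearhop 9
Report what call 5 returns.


Step: dial.yearhop[n=-5]
Result: 2222-04-27
Step: dial.yearhop[n=-6]
Result: 2216-04-27
Step: dial.dayname[]
Result: Saturday
Step: dial.gapto[d=2217-05-30]
Result: 398
Step: dial.stepdays[n=149]
Result: 2216-09-23
Step: dial.yearhop[n=9]
Result: 2225-09-23

Answer: 2216-09-23


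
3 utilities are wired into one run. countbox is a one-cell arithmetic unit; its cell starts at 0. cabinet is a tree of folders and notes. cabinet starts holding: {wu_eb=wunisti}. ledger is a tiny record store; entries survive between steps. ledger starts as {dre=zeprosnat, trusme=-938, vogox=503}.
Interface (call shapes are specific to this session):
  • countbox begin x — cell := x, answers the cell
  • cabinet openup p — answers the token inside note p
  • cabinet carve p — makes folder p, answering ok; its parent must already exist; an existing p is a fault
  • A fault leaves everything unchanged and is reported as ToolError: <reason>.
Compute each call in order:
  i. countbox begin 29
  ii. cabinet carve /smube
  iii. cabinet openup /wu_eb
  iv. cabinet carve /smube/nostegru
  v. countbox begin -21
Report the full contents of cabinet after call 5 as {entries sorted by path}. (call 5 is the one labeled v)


-> countbox begin(x=29)
<- 29
-> cabinet carve(p=/smube)
<- ok
-> cabinet openup(p=/wu_eb)
<- wunisti
-> cabinet carve(p=/smube/nostegru)
<- ok
-> countbox begin(x=-21)
<- -21

Answer: {smube/, smube/nostegru/, wu_eb=wunisti}


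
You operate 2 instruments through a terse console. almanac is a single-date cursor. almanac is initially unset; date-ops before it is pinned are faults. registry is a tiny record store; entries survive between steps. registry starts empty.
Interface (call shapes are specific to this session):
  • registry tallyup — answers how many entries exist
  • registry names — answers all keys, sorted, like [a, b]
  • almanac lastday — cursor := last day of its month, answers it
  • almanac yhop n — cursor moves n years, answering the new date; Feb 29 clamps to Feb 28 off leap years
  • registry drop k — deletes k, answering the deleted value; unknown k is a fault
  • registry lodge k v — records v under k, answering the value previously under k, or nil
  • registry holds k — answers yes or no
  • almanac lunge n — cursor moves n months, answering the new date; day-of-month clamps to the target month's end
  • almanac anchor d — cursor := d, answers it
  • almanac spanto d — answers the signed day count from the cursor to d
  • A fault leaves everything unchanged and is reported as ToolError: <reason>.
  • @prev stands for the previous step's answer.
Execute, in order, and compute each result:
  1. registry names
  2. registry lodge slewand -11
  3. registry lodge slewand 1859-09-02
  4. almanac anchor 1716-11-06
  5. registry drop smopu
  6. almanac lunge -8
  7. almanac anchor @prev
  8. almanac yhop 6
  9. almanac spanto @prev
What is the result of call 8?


-- 1. registry names() : []
-- 2. registry lodge(k: slewand, v: -11) : nil
-- 3. registry lodge(k: slewand, v: 1859-09-02) : -11
-- 4. almanac anchor(d: 1716-11-06) : 1716-11-06
-- 5. registry drop(k: smopu) : ToolError: no such key smopu
-- 6. almanac lunge(n: -8) : 1716-03-06
-- 7. almanac anchor(d: @prev) : 1716-03-06
-- 8. almanac yhop(n: 6) : 1722-03-06
-- 9. almanac spanto(d: @prev) : 0

Answer: 1722-03-06


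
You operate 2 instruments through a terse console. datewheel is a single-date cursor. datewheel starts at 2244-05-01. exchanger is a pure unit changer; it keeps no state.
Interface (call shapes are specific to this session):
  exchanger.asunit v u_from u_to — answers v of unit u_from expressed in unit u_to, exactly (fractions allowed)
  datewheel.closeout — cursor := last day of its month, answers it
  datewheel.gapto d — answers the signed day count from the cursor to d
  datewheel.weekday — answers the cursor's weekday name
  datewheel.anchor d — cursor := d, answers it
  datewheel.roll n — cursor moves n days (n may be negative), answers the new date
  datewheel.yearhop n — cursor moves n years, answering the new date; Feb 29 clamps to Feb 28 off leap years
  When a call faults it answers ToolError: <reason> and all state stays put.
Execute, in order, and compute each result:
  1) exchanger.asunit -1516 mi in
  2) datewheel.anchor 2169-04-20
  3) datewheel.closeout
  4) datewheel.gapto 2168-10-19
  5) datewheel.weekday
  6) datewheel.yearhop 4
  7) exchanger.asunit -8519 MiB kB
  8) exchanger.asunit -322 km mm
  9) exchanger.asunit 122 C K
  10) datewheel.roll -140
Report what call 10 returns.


Answer: 2172-12-11

Derivation:
$ exchanger.asunit v→-1516 u_from→mi u_to→in
[out] -96053760
$ datewheel.anchor d→2169-04-20
[out] 2169-04-20
$ datewheel.closeout
[out] 2169-04-30
$ datewheel.gapto d→2168-10-19
[out] -193
$ datewheel.weekday
[out] Sunday
$ datewheel.yearhop n→4
[out] 2173-04-30
$ exchanger.asunit v→-8519 u_from→MiB u_to→kB
[out] -1116602368/125
$ exchanger.asunit v→-322 u_from→km u_to→mm
[out] -322000000
$ exchanger.asunit v→122 u_from→C u_to→K
[out] 7903/20
$ datewheel.roll n→-140
[out] 2172-12-11


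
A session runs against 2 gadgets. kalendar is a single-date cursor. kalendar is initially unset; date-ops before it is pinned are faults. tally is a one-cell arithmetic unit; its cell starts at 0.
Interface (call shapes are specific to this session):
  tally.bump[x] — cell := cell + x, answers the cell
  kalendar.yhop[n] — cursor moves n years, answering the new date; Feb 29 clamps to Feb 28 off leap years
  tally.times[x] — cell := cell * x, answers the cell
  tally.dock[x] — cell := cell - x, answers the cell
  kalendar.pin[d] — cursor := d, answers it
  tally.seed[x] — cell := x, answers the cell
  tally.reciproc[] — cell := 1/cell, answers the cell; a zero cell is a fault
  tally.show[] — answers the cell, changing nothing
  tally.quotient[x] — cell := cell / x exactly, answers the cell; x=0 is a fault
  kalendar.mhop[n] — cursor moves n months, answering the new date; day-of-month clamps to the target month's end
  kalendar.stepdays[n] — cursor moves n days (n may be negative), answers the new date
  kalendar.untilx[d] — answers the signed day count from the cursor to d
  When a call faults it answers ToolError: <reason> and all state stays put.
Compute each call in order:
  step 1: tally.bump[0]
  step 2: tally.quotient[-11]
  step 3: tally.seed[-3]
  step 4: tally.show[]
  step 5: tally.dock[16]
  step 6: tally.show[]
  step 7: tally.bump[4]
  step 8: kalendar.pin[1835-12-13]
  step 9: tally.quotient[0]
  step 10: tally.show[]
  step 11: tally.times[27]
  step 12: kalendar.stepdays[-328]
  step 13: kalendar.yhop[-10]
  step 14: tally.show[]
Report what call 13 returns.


% bump x: 0
[out] 0
% quotient x: -11
[out] 0
% seed x: -3
[out] -3
% show
[out] -3
% dock x: 16
[out] -19
% show
[out] -19
% bump x: 4
[out] -15
% pin d: 1835-12-13
[out] 1835-12-13
% quotient x: 0
[out] ToolError: division by zero
% show
[out] -15
% times x: 27
[out] -405
% stepdays n: -328
[out] 1835-01-19
% yhop n: -10
[out] 1825-01-19
% show
[out] -405

Answer: 1825-01-19


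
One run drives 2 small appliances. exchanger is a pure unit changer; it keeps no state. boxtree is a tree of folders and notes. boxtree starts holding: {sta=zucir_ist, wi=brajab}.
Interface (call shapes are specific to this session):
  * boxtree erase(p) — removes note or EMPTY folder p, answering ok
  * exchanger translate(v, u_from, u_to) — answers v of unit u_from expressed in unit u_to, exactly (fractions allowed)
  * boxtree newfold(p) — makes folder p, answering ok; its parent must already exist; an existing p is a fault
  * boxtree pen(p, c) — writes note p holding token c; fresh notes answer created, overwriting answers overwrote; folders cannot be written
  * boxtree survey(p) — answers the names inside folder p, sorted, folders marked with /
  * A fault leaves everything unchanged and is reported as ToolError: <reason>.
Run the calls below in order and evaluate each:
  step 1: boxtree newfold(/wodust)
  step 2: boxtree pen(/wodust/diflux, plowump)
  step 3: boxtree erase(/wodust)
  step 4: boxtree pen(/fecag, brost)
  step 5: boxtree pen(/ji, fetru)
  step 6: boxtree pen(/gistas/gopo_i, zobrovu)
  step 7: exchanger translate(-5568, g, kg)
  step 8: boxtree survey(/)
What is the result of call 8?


Answer: [fecag, ji, sta, wi, wodust/]

Derivation:
·→ boxtree newfold(p: /wodust)
·← ok
·→ boxtree pen(p: /wodust/diflux, c: plowump)
·← created
·→ boxtree erase(p: /wodust)
·← ToolError: not empty
·→ boxtree pen(p: /fecag, c: brost)
·← created
·→ boxtree pen(p: /ji, c: fetru)
·← created
·→ boxtree pen(p: /gistas/gopo_i, c: zobrovu)
·← ToolError: no parent
·→ exchanger translate(v: -5568, u_from: g, u_to: kg)
·← -696/125
·→ boxtree survey(p: /)
·← [fecag, ji, sta, wi, wodust/]


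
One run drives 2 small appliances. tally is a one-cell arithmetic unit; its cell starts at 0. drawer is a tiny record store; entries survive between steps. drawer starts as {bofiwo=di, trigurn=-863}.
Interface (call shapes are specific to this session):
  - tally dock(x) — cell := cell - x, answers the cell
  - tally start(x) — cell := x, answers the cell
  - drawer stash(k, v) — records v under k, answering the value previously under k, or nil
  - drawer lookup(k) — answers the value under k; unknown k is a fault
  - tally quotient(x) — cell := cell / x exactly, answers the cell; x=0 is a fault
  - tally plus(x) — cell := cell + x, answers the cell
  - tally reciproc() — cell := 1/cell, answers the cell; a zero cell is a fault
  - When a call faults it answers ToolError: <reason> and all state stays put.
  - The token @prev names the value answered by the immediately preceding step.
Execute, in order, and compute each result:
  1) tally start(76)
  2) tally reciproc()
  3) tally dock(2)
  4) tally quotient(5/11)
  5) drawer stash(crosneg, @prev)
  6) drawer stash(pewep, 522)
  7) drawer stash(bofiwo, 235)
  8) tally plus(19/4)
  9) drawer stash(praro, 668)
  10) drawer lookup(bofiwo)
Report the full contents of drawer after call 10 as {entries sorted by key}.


Step: tally start[x=76]
Result: 76
Step: tally reciproc[]
Result: 1/76
Step: tally dock[x=2]
Result: -151/76
Step: tally quotient[x=5/11]
Result: -1661/380
Step: drawer stash[k=crosneg; v=@prev]
Result: nil
Step: drawer stash[k=pewep; v=522]
Result: nil
Step: drawer stash[k=bofiwo; v=235]
Result: di
Step: tally plus[x=19/4]
Result: 36/95
Step: drawer stash[k=praro; v=668]
Result: nil
Step: drawer lookup[k=bofiwo]
Result: 235

Answer: {bofiwo=235, crosneg=-1661/380, pewep=522, praro=668, trigurn=-863}


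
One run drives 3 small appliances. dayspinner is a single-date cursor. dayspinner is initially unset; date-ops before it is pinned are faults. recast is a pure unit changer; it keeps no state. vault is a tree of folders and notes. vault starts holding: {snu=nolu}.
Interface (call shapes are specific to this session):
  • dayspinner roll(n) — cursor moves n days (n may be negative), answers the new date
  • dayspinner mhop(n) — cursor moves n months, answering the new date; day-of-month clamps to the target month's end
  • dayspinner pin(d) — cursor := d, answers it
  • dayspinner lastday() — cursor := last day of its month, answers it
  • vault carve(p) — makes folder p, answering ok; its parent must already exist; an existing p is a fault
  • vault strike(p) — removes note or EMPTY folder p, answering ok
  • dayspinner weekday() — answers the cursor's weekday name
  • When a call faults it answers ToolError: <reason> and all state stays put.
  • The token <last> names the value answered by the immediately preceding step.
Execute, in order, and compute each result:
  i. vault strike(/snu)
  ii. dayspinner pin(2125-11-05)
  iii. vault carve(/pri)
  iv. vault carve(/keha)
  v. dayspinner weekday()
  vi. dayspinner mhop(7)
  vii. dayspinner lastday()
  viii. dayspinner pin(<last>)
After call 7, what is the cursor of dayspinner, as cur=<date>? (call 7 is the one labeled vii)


Answer: cur=2126-06-30

Derivation:
# 1. vault strike(p='/snu') ~> ok
# 2. dayspinner pin(d='2125-11-05') ~> 2125-11-05
# 3. vault carve(p='/pri') ~> ok
# 4. vault carve(p='/keha') ~> ok
# 5. dayspinner weekday() ~> Monday
# 6. dayspinner mhop(n='7') ~> 2126-06-05
# 7. dayspinner lastday() ~> 2126-06-30
# 8. dayspinner pin(d='<last>') ~> 2126-06-30


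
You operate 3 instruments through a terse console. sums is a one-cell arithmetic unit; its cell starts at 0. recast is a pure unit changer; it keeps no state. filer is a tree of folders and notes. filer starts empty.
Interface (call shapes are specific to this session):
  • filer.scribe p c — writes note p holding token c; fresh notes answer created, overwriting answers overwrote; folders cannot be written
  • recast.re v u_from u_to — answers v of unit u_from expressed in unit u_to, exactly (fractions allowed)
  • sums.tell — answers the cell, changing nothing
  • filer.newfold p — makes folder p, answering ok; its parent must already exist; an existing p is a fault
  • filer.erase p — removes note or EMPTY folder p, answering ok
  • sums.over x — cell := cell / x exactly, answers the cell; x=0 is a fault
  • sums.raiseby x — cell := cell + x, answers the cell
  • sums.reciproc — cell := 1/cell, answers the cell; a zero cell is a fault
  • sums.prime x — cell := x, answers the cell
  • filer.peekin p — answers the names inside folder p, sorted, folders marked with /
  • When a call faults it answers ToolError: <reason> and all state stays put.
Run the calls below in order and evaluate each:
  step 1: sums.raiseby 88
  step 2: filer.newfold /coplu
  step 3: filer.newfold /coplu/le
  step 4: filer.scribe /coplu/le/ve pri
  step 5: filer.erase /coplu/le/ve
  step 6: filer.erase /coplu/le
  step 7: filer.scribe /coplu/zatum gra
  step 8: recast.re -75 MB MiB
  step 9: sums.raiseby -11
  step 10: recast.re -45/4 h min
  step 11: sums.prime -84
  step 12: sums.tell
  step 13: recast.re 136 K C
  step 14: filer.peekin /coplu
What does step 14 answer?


Answer: [zatum]

Derivation:
Do: sums.raiseby[x=88]
See: 88
Do: filer.newfold[p=/coplu]
See: ok
Do: filer.newfold[p=/coplu/le]
See: ok
Do: filer.scribe[p=/coplu/le/ve; c=pri]
See: created
Do: filer.erase[p=/coplu/le/ve]
See: ok
Do: filer.erase[p=/coplu/le]
See: ok
Do: filer.scribe[p=/coplu/zatum; c=gra]
See: created
Do: recast.re[v=-75; u_from=MB; u_to=MiB]
See: -1171875/16384
Do: sums.raiseby[x=-11]
See: 77
Do: recast.re[v=-45/4; u_from=h; u_to=min]
See: -675
Do: sums.prime[x=-84]
See: -84
Do: sums.tell[]
See: -84
Do: recast.re[v=136; u_from=K; u_to=C]
See: -2743/20
Do: filer.peekin[p=/coplu]
See: [zatum]


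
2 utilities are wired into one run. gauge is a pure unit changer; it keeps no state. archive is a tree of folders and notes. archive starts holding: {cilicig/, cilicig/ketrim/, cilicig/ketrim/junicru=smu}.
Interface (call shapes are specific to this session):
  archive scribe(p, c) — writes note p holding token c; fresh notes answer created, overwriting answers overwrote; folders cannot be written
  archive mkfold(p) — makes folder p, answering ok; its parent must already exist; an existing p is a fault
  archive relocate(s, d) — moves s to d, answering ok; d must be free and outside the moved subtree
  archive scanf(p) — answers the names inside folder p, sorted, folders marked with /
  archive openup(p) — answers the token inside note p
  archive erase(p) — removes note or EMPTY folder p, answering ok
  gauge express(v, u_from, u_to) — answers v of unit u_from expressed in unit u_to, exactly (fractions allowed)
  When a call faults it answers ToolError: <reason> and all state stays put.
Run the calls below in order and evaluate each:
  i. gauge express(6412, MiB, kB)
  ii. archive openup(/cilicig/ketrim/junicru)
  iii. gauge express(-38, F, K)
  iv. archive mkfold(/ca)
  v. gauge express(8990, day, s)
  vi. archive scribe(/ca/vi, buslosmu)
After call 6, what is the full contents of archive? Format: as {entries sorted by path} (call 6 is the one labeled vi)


Answer: {ca/, ca/vi=buslosmu, cilicig/, cilicig/ketrim/, cilicig/ketrim/junicru=smu}

Derivation:
CALL gauge express[v: 6412; u_from: MiB; u_to: kB]
RET  840433664/125
CALL archive openup[p: /cilicig/ketrim/junicru]
RET  smu
CALL gauge express[v: -38; u_from: F; u_to: K]
RET  42167/180
CALL archive mkfold[p: /ca]
RET  ok
CALL gauge express[v: 8990; u_from: day; u_to: s]
RET  776736000
CALL archive scribe[p: /ca/vi; c: buslosmu]
RET  created


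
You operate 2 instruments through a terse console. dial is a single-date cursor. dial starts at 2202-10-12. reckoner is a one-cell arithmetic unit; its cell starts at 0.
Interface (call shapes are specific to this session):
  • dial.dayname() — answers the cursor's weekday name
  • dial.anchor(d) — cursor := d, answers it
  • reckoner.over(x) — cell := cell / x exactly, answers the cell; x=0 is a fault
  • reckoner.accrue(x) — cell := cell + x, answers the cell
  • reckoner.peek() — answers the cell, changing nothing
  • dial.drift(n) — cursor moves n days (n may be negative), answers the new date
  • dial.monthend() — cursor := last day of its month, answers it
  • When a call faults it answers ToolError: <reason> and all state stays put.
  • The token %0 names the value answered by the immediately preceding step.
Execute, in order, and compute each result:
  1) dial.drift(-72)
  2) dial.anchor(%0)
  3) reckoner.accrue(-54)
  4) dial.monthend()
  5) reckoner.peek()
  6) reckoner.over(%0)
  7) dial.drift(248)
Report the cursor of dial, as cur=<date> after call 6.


Answer: cur=2202-08-31

Derivation:
Do: dial.drift[n=-72]
See: 2202-08-01
Do: dial.anchor[d=%0]
See: 2202-08-01
Do: reckoner.accrue[x=-54]
See: -54
Do: dial.monthend[]
See: 2202-08-31
Do: reckoner.peek[]
See: -54
Do: reckoner.over[x=%0]
See: 1
Do: dial.drift[n=248]
See: 2203-05-06


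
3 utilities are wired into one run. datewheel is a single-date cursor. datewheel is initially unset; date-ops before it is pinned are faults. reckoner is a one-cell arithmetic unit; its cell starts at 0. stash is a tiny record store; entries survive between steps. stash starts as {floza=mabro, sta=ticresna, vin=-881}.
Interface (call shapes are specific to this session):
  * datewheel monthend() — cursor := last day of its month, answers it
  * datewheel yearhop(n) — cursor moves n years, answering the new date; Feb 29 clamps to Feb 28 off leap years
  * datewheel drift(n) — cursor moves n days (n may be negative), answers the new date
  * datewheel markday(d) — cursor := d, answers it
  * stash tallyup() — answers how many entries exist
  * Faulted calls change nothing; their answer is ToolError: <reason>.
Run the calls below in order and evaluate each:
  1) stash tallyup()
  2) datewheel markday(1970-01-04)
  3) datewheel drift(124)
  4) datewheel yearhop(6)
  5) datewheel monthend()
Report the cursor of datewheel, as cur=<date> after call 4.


Answer: cur=1976-05-08

Derivation:
CALL stash tallyup[]
RET  3
CALL datewheel markday[d=1970-01-04]
RET  1970-01-04
CALL datewheel drift[n=124]
RET  1970-05-08
CALL datewheel yearhop[n=6]
RET  1976-05-08
CALL datewheel monthend[]
RET  1976-05-31


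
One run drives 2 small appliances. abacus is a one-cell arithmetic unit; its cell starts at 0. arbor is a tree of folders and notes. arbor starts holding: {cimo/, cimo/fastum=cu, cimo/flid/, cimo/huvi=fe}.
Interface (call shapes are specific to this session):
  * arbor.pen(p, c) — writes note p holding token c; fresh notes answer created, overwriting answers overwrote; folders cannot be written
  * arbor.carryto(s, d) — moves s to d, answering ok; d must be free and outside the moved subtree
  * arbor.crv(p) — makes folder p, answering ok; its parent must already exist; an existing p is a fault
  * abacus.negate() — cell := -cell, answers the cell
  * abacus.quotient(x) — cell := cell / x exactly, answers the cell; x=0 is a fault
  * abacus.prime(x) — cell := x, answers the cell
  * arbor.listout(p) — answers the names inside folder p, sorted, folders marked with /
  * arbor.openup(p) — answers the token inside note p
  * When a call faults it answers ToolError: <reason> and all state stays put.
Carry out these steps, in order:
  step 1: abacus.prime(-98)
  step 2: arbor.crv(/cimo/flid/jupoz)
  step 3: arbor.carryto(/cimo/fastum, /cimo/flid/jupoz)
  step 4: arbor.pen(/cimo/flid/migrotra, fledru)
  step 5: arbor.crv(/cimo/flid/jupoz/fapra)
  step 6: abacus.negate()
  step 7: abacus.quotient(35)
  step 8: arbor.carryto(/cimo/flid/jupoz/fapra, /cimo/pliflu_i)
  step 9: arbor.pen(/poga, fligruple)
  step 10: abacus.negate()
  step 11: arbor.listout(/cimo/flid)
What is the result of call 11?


Answer: [jupoz/, migrotra]

Derivation:
Now I run abacus.prime using -98, — result: -98.
I run arbor.crv using /cimo/flid/jupoz, and see ok.
Now I run arbor.carryto using /cimo/fastum, /cimo/flid/jupoz, which returns ToolError: exists.
I run arbor.pen using /cimo/flid/migrotra, fledru, and see created.
I use arbor.crv using /cimo/flid/jupoz/fapra, — result: ok.
Next I call abacus.negate, and get 98.
I call abacus.quotient using 35: 14/5.
Using arbor.carryto using /cimo/flid/jupoz/fapra, /cimo/pliflu_i, and get ok.
I try arbor.pen using /poga, fligruple, and observe created.
Then abacus.negate, and get -14/5.
I call arbor.listout using /cimo/flid, → [jupoz/, migrotra].


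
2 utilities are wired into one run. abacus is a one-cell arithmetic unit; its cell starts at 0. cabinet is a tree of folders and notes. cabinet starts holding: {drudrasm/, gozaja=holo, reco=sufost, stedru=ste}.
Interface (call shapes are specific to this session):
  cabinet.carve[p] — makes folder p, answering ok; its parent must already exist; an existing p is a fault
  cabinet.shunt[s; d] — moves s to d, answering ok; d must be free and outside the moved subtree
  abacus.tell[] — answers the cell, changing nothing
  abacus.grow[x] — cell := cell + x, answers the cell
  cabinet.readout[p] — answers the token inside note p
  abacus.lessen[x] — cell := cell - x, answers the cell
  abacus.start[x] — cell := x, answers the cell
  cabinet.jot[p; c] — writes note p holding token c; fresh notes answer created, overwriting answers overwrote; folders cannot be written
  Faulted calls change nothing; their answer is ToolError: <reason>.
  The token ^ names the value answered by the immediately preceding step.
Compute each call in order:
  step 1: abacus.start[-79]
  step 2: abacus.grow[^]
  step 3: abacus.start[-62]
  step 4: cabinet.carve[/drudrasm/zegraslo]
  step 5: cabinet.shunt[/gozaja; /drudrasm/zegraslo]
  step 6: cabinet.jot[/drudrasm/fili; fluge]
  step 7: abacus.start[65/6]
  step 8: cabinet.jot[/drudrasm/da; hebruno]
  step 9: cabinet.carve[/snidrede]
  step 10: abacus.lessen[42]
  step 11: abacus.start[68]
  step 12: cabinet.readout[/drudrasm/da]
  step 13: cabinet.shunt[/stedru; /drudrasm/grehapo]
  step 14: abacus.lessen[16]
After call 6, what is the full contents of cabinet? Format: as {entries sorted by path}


-- 1. start(-79) ~> -79
-- 2. grow(^) ~> -158
-- 3. start(-62) ~> -62
-- 4. carve(/drudrasm/zegraslo) ~> ok
-- 5. shunt(/gozaja, /drudrasm/zegraslo) ~> ToolError: exists
-- 6. jot(/drudrasm/fili, fluge) ~> created
-- 7. start(65/6) ~> 65/6
-- 8. jot(/drudrasm/da, hebruno) ~> created
-- 9. carve(/snidrede) ~> ok
-- 10. lessen(42) ~> -187/6
-- 11. start(68) ~> 68
-- 12. readout(/drudrasm/da) ~> hebruno
-- 13. shunt(/stedru, /drudrasm/grehapo) ~> ok
-- 14. lessen(16) ~> 52

Answer: {drudrasm/, drudrasm/fili=fluge, drudrasm/zegraslo/, gozaja=holo, reco=sufost, stedru=ste}


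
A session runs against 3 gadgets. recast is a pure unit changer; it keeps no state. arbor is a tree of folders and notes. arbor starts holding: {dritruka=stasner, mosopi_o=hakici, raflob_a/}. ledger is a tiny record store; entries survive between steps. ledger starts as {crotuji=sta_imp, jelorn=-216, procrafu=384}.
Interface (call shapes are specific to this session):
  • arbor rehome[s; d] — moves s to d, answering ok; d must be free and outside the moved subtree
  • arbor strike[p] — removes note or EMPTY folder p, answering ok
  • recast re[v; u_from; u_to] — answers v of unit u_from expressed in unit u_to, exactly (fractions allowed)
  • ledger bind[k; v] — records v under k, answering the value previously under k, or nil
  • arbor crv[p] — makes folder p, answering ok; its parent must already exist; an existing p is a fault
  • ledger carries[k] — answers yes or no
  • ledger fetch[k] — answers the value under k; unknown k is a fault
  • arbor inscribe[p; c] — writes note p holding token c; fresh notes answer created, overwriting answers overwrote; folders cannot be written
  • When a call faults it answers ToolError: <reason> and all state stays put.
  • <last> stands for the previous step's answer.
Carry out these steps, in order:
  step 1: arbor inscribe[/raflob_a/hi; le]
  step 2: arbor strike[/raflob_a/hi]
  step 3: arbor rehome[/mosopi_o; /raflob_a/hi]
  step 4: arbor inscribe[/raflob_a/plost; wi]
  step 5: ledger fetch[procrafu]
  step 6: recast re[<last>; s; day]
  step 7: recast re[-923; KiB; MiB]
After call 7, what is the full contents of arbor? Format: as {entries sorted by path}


Step: arbor inscribe[p=/raflob_a/hi; c=le]
Result: created
Step: arbor strike[p=/raflob_a/hi]
Result: ok
Step: arbor rehome[s=/mosopi_o; d=/raflob_a/hi]
Result: ok
Step: arbor inscribe[p=/raflob_a/plost; c=wi]
Result: created
Step: ledger fetch[k=procrafu]
Result: 384
Step: recast re[v=<last>; u_from=s; u_to=day]
Result: 1/225
Step: recast re[v=-923; u_from=KiB; u_to=MiB]
Result: -923/1024

Answer: {dritruka=stasner, raflob_a/, raflob_a/hi=hakici, raflob_a/plost=wi}


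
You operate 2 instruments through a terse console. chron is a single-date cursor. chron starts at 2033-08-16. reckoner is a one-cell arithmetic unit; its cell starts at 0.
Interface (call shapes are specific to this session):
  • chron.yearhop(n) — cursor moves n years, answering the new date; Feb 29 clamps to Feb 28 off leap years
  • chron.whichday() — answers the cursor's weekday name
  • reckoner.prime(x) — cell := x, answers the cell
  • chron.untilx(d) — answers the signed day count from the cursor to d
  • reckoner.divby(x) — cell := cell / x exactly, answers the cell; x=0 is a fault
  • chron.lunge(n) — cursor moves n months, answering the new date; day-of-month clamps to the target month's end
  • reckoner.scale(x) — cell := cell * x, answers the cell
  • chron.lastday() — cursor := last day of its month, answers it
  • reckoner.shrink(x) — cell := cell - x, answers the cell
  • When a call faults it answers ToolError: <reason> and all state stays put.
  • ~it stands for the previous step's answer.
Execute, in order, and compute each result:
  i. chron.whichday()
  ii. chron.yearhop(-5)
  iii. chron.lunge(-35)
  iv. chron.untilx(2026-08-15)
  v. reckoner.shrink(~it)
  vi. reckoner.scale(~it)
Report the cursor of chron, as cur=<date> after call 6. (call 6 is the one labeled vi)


→ chron.whichday()
← Tuesday
→ chron.yearhop(n→-5)
← 2028-08-16
→ chron.lunge(n→-35)
← 2025-09-16
→ chron.untilx(d→2026-08-15)
← 333
→ reckoner.shrink(x→~it)
← -333
→ reckoner.scale(x→~it)
← 110889

Answer: cur=2025-09-16


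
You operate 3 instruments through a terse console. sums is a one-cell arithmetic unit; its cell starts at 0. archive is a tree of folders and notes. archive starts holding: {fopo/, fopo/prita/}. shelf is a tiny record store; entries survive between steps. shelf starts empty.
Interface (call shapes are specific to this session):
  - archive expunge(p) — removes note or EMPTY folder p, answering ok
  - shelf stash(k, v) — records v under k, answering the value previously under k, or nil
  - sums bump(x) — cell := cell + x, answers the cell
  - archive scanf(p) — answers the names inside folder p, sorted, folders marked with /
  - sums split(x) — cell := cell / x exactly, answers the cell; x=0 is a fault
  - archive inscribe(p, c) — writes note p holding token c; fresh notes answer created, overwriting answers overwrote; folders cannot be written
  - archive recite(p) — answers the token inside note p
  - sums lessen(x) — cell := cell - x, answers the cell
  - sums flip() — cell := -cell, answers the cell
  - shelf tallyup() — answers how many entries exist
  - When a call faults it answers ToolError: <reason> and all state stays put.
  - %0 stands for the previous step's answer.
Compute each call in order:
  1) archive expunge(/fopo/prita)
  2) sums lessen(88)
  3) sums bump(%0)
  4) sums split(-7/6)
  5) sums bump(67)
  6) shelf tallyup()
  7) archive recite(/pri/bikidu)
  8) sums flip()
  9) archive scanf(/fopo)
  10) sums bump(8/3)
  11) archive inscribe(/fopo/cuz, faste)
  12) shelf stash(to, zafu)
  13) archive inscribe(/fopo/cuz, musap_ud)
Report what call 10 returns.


Answer: -4519/21

Derivation:
>> archive expunge(p=/fopo/prita)
<< ok
>> sums lessen(x=88)
<< -88
>> sums bump(x=%0)
<< -176
>> sums split(x=-7/6)
<< 1056/7
>> sums bump(x=67)
<< 1525/7
>> shelf tallyup()
<< 0
>> archive recite(p=/pri/bikidu)
<< ToolError: not found
>> sums flip()
<< -1525/7
>> archive scanf(p=/fopo)
<< []
>> sums bump(x=8/3)
<< -4519/21
>> archive inscribe(p=/fopo/cuz, c=faste)
<< created
>> shelf stash(k=to, v=zafu)
<< nil
>> archive inscribe(p=/fopo/cuz, c=musap_ud)
<< overwrote


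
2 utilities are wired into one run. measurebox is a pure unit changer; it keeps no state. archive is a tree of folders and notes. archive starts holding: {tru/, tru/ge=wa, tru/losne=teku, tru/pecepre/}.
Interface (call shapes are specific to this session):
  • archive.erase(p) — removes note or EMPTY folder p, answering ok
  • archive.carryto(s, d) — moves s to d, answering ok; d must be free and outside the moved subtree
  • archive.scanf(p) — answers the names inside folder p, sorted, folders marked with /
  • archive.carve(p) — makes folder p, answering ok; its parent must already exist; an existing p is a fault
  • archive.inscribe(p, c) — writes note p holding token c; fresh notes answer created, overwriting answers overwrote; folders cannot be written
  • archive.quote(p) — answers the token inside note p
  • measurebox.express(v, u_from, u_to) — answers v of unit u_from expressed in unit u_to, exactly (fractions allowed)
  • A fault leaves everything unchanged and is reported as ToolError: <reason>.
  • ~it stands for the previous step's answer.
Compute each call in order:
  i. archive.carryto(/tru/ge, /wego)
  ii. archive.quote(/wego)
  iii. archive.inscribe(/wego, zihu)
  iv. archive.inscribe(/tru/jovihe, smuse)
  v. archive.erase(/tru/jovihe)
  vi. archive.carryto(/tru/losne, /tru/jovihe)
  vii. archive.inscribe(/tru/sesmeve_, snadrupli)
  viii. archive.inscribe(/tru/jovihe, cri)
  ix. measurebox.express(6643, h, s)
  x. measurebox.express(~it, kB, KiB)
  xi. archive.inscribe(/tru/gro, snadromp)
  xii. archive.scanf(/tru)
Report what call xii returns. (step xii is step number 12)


·→ archive.carryto(s→/tru/ge, d→/wego)
·← ok
·→ archive.quote(p→/wego)
·← wa
·→ archive.inscribe(p→/wego, c→zihu)
·← overwrote
·→ archive.inscribe(p→/tru/jovihe, c→smuse)
·← created
·→ archive.erase(p→/tru/jovihe)
·← ok
·→ archive.carryto(s→/tru/losne, d→/tru/jovihe)
·← ok
·→ archive.inscribe(p→/tru/sesmeve_, c→snadrupli)
·← created
·→ archive.inscribe(p→/tru/jovihe, c→cri)
·← overwrote
·→ measurebox.express(v→6643, u_from→h, u_to→s)
·← 23914800
·→ measurebox.express(v→~it, u_from→kB, u_to→KiB)
·← 186834375/8
·→ archive.inscribe(p→/tru/gro, c→snadromp)
·← created
·→ archive.scanf(p→/tru)
·← [gro, jovihe, pecepre/, sesmeve_]

Answer: [gro, jovihe, pecepre/, sesmeve_]


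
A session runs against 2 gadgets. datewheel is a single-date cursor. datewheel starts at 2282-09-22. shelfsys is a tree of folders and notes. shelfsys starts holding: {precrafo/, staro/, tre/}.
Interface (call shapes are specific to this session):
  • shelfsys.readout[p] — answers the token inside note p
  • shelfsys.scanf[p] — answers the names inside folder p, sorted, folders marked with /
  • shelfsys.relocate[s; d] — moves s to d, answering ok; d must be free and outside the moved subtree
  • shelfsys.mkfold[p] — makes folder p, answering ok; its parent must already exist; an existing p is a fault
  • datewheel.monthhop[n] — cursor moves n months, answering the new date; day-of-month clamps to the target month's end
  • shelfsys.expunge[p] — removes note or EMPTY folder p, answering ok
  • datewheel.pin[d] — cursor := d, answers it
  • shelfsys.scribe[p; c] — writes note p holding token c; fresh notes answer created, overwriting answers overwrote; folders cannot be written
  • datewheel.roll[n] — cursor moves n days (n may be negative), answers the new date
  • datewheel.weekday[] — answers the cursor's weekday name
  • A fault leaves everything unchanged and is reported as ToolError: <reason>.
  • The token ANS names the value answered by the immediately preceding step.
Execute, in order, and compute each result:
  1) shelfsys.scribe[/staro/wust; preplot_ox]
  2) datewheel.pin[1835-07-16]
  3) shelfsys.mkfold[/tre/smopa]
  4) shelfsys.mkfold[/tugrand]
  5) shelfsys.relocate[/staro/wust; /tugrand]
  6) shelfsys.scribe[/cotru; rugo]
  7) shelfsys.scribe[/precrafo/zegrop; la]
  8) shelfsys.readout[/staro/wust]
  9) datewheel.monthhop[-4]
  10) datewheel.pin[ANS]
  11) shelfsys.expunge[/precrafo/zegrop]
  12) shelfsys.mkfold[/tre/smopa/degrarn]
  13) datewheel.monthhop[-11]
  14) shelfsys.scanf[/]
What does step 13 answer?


Answer: 1834-04-16

Derivation:
>>> shelfsys.scribe p: /staro/wust c: preplot_ox
:: created
>>> datewheel.pin d: 1835-07-16
:: 1835-07-16
>>> shelfsys.mkfold p: /tre/smopa
:: ok
>>> shelfsys.mkfold p: /tugrand
:: ok
>>> shelfsys.relocate s: /staro/wust d: /tugrand
:: ToolError: exists
>>> shelfsys.scribe p: /cotru c: rugo
:: created
>>> shelfsys.scribe p: /precrafo/zegrop c: la
:: created
>>> shelfsys.readout p: /staro/wust
:: preplot_ox
>>> datewheel.monthhop n: -4
:: 1835-03-16
>>> datewheel.pin d: ANS
:: 1835-03-16
>>> shelfsys.expunge p: /precrafo/zegrop
:: ok
>>> shelfsys.mkfold p: /tre/smopa/degrarn
:: ok
>>> datewheel.monthhop n: -11
:: 1834-04-16
>>> shelfsys.scanf p: /
:: [cotru, precrafo/, staro/, tre/, tugrand/]


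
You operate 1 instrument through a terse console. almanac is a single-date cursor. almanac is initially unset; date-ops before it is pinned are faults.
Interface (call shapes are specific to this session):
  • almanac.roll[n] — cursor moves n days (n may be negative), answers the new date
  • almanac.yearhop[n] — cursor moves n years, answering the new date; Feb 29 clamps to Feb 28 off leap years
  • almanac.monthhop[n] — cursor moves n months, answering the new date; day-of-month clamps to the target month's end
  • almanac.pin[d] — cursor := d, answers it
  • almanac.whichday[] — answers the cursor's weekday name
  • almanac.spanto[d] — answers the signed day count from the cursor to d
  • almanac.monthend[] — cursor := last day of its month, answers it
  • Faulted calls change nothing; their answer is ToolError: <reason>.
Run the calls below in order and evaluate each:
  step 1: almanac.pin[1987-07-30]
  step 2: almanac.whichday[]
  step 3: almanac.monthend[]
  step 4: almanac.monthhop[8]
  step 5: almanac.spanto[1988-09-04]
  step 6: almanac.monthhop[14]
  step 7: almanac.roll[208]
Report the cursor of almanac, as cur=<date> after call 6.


Answer: cur=1989-05-31

Derivation:
[in] almanac.pin d='1987-07-30'
  1987-07-30
[in] almanac.whichday
  Thursday
[in] almanac.monthend
  1987-07-31
[in] almanac.monthhop n='8'
  1988-03-31
[in] almanac.spanto d='1988-09-04'
  157
[in] almanac.monthhop n='14'
  1989-05-31
[in] almanac.roll n='208'
  1989-12-25


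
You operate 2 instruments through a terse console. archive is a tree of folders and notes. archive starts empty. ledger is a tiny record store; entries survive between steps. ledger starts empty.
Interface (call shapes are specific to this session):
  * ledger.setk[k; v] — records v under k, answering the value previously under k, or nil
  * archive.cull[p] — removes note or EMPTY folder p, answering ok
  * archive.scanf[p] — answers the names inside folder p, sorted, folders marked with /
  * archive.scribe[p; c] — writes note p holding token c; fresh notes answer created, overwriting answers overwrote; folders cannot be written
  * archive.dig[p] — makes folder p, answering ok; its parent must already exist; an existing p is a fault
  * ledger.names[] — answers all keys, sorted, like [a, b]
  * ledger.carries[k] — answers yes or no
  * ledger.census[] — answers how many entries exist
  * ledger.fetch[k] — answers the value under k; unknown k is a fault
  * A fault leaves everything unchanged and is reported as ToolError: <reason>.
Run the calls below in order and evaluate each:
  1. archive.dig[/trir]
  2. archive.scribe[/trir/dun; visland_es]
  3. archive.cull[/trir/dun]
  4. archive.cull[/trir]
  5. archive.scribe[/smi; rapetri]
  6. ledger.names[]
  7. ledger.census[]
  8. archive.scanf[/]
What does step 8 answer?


Answer: [smi]

Derivation:
Act: dig[p: /trir]
Obs: ok
Act: scribe[p: /trir/dun; c: visland_es]
Obs: created
Act: cull[p: /trir/dun]
Obs: ok
Act: cull[p: /trir]
Obs: ok
Act: scribe[p: /smi; c: rapetri]
Obs: created
Act: names[]
Obs: []
Act: census[]
Obs: 0
Act: scanf[p: /]
Obs: [smi]


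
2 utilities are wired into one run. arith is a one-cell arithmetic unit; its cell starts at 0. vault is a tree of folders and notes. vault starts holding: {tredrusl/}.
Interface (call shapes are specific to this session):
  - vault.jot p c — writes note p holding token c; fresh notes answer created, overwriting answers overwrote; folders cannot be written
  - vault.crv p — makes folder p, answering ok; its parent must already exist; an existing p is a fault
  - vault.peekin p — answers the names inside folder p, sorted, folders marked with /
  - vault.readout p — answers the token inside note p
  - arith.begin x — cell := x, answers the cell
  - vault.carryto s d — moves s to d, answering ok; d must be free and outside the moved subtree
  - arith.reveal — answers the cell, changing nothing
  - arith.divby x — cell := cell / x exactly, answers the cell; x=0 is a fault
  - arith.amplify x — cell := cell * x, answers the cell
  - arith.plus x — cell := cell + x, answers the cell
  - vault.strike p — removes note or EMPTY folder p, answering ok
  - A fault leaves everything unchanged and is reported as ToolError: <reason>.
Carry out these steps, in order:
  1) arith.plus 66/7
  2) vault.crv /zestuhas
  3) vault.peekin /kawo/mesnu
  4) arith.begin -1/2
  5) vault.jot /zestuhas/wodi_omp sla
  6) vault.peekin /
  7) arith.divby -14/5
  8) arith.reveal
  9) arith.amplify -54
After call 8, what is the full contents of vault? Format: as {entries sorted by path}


Step: arith.plus[x='66/7']
Result: 66/7
Step: vault.crv[p='/zestuhas']
Result: ok
Step: vault.peekin[p='/kawo/mesnu']
Result: ToolError: not found
Step: arith.begin[x='-1/2']
Result: -1/2
Step: vault.jot[p='/zestuhas/wodi_omp'; c='sla']
Result: created
Step: vault.peekin[p='/']
Result: [tredrusl/, zestuhas/]
Step: arith.divby[x='-14/5']
Result: 5/28
Step: arith.reveal[]
Result: 5/28
Step: arith.amplify[x='-54']
Result: -135/14

Answer: {tredrusl/, zestuhas/, zestuhas/wodi_omp=sla}
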